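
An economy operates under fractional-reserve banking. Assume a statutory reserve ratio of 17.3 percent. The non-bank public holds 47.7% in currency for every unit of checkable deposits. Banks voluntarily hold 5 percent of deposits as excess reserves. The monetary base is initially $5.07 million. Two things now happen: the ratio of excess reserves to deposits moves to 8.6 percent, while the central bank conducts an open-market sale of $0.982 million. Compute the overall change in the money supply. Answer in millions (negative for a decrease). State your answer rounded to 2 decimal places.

Before: m₁ = (1 + 0.477) / (0.173 + 0.05 + 0.477) = 2.11, MB₁ = 5.07, so M₁ = 2.11 × 5.07 = 10.6977 million.
After: m₂ = (1 + 0.477) / (0.173 + 0.086 + 0.477) ≈ 2.0068, MB₂ = 5.07 − 0.982 = 4.088, so M₂ = 2.0068 × 4.088 ≈ 8.2038 million.
ΔM = M₂ − M₁ = 8.2038 − 10.6977 = -2.4939 million.

-2.49 million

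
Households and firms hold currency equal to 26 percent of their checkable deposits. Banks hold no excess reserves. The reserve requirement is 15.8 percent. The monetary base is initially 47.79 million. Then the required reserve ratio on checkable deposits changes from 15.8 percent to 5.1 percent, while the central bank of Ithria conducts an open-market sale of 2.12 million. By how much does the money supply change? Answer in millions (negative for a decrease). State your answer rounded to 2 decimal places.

40.97 million

Before: m₁ = (1 + 0.26) / (0.158 + 0.26) ≈ 3.01435, MB₁ = 47.79, so M₁ = 3.01435 × 47.79 ≈ 144.0558 million.
After: m₂ = (1 + 0.26) / (0.051 + 0.26) ≈ 4.05145, MB₂ = 47.79 − 2.12 = 45.67, so M₂ = 4.05145 × 45.67 ≈ 185.0297 million.
ΔM = M₂ − M₁ = 185.0297 − 144.0558 = 40.9739 million.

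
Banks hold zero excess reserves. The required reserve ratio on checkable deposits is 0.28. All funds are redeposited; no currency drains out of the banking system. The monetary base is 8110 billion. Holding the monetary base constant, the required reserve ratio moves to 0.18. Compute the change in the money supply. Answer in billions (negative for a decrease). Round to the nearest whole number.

Initially m₁ = 1 / (0.28) ≈ 3.57143, so M₁ = 3.57143 × 8110 = 28964.2973 billion.
After the change m₂ = 1 / (0.18) ≈ 5.55556, so M₂ = 5.55556 × 8110 = 45055.5916 billion.
ΔM = M₂ − M₁ = 45055.5916 − 28964.2973 = 16091.2943 billion.

16091 billion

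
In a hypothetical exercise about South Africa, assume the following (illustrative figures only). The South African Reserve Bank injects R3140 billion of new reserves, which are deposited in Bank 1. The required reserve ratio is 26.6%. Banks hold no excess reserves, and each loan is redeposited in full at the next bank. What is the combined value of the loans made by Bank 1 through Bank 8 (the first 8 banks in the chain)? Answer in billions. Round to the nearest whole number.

R7935 billion

Bank i lends (1 − rr)^i of the original deposit: Bank 1 lends 3140·0.7340 = 2304.7600, Bank 2 lends 3140·0.7340² ≈ 1691.6938, and so on.
Summing a geometric series: total = 3140·[0.7340·(1 − 0.7340^8) / (1 − 0.7340)] ≈ 7934.5286 billion.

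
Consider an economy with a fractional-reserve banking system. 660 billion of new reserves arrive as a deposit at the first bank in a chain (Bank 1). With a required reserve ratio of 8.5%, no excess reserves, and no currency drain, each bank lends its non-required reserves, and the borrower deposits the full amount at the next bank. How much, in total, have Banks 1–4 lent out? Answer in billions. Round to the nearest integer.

2125 billion

Bank i lends (1 − rr)^i of the original deposit: Bank 1 lends 660·0.9150 = 603.9000, Bank 2 lends 660·0.9150² = 552.5685, and so on.
Summing a geometric series: total = 660·[0.9150·(1 − 0.9150^4) / (1 − 0.9150)] ≈ 2124.6928 billion.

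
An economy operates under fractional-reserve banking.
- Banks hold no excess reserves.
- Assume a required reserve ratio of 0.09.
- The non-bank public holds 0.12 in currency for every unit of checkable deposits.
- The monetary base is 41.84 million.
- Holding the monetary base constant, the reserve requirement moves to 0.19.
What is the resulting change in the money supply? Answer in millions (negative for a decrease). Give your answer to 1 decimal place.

Initially m₁ = (1 + 0.12) / (0.09 + 0.12) ≈ 5.3333, so M₁ = 5.3333 × 41.84 ≈ 223.1453 million.
After the change m₂ = (1 + 0.12) / (0.19 + 0.12) ≈ 3.6129, so M₂ = 3.6129 × 41.84 ≈ 151.1637 million.
ΔM = M₂ − M₁ = 151.1637 − 223.1453 = -71.9816 million.

-72.0 million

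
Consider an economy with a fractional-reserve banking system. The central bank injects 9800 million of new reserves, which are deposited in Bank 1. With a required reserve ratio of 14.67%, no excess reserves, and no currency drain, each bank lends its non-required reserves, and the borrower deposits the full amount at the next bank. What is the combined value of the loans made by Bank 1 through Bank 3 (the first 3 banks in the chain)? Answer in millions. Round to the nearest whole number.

21587 million

Bank i lends (1 − rr)^i of the original deposit: Bank 1 lends 9800·0.8533 = 8362.3400, Bank 2 lends 9800·0.8533² ≈ 7135.5847, and so on.
Summing a geometric series: total = 9800·[0.8533·(1 − 0.8533^3) / (1 − 0.8533)] ≈ 21586.7192 million.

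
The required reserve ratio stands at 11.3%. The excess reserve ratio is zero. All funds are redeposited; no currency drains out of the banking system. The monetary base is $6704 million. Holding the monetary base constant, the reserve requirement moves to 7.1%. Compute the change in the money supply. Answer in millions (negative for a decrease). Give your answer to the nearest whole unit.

Initially m₁ = 1 / (0.113) ≈ 8.84956, so M₁ = 8.84956 × 6704 ≈ 59327.4502 million.
After the change m₂ = 1 / (0.071) ≈ 14.08451, so M₂ = 14.08451 × 6704 ≈ 94422.555 million.
ΔM = M₂ − M₁ = 94422.555 − 59327.4502 = 35095.1048 million.

$35095 million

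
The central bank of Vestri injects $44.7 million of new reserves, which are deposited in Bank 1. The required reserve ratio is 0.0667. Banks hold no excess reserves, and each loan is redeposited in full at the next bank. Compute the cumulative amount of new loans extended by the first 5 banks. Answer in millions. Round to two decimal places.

Bank i lends (1 − rr)^i of the original deposit: Bank 1 lends 44.7·0.9333 ≈ 41.7185, Bank 2 lends 44.7·0.9333² ≈ 38.9359, and so on.
Summing a geometric series: total = 44.7·[0.9333·(1 − 0.9333^5) / (1 − 0.9333)] ≈ 182.5612 million.

$182.56 million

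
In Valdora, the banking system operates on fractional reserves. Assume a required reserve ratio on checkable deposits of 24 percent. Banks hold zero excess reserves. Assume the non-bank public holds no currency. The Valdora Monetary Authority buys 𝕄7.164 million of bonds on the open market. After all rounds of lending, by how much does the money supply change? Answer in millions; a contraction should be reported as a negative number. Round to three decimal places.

𝕄29.850 million

The simple money multiplier is m = 1/rr = 1/0.24 ≈ 4.16667.
An open-market purchase increases the monetary base by 7.164 million, so ΔM = m × ΔMB = 4.16667 × 7.164 ≈ 29.85 million.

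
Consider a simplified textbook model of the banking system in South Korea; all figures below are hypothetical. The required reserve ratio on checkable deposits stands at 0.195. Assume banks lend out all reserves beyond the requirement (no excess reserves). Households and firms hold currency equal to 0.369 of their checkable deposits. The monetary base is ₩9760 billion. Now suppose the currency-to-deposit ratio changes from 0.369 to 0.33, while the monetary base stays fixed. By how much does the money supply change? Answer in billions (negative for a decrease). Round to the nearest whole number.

Initially m₁ = (1 + 0.369) / (0.195 + 0.369) ≈ 2.42730, so M₁ = 2.42730 × 9760 = 23690.448 billion.
After the change m₂ = (1 + 0.33) / (0.195 + 0.33) ≈ 2.53333, so M₂ = 2.53333 × 9760 = 24725.3008 billion.
ΔM = M₂ − M₁ = 24725.3008 − 23690.448 = 1034.8528 billion.

₩1035 billion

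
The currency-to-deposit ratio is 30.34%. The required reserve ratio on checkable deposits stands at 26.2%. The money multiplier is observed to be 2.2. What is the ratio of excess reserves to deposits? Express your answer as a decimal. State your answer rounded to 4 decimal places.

0.0271

Using m = 2.2. Since m = (1 + c)/(c + rr + e), the denominator satisfies c + rr + e = (1 + c)/m = (1 + 0.3034) / 2.2 ≈ 0.592455.
With c = 0.3034 and rr = 0.262, the ratio of excess reserves to deposits is 0.592455 − 0.3034 − 0.262 = 0.027055.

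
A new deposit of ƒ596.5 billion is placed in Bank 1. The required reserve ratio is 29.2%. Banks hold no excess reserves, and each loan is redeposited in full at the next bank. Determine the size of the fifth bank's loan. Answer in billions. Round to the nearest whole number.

Each bank lends a fraction (1 − rr) = 0.7080 of the deposit it receives, so Bank 5 receives 596.5·0.7080^4 and lends 596.5·0.7080^5 ≈ 106.1150 billion.

ƒ106 billion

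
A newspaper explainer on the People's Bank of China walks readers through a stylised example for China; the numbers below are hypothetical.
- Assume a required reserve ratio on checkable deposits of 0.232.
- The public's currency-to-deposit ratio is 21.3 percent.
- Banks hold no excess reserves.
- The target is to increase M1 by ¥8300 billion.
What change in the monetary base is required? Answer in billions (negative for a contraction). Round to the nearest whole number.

¥3045 billion

The money multiplier is m = (1 + c) / (rr + c) = (1 + 0.213) / (0.232 + 0.213) ≈ 2.72584.
ΔMB = ΔM / m = (+8300) / 2.72584 ≈ 3044.9329 billion.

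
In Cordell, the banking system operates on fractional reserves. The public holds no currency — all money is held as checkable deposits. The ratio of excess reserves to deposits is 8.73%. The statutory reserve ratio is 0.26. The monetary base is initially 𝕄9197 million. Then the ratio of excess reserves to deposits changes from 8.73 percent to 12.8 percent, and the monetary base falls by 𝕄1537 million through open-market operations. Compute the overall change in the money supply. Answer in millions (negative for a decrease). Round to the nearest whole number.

-6739 million

Before: m₁ = 1 / (0.26 + 0.0873) ≈ 2.87936, MB₁ = 9197, so M₁ = 2.87936 × 9197 ≈ 26481.4739 million.
After: m₂ = 1 / (0.26 + 0.128) ≈ 2.57732, MB₂ = 9197 − 1537 = 7660, so M₂ = 2.57732 × 7660 = 19742.2712 million.
ΔM = M₂ − M₁ = 19742.2712 − 26481.4739 = -6739.2027 million.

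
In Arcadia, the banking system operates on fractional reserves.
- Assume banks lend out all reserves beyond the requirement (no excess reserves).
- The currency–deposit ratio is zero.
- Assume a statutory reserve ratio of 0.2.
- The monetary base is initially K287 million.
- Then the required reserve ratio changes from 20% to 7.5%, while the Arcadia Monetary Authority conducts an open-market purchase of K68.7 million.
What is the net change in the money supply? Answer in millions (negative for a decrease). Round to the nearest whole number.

K3308 million

Before: m₁ = 1 / (0.2) = 5, MB₁ = 287, so M₁ = 5 × 287 = 1435 million.
After: m₂ = 1 / (0.075) ≈ 13.3333, MB₂ = 287 + 68.7 = 355.7, so M₂ = 13.3333 × 355.7 ≈ 4742.6548 million.
ΔM = M₂ − M₁ = 4742.6548 − 1435 = 3307.6548 million.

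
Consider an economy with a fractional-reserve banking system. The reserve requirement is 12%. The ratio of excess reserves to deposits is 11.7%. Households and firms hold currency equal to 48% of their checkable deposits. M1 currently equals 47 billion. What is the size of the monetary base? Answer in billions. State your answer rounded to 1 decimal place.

The money multiplier is m = (1 + c) / (rr + e + c) = (1 + 0.48) / (0.12 + 0.117 + 0.48) ≈ 2.0642.
MB = M / m = 47 / 2.0642 ≈ 22.7691 billion.

22.8 billion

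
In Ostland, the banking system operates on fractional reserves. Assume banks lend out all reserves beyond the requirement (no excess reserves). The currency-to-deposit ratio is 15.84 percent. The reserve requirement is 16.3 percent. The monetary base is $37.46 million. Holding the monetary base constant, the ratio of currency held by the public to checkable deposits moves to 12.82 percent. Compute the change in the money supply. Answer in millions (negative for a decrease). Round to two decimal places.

Initially m₁ = (1 + 0.1584) / (0.163 + 0.1584) ≈ 3.60423, so M₁ = 3.60423 × 37.46 ≈ 135.0145 million.
After the change m₂ = (1 + 0.1282) / (0.163 + 0.1282) ≈ 3.87431, so M₂ = 3.87431 × 37.46 ≈ 145.1317 million.
ΔM = M₂ − M₁ = 145.1317 − 135.0145 = 10.1172 million.

$10.12 million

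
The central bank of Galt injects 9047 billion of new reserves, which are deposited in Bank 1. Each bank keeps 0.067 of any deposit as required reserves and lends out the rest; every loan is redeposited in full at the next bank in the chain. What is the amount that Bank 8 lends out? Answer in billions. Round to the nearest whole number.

Each bank lends a fraction (1 − rr) = 0.9330 of the deposit it receives, so Bank 8 receives 9047·0.9330^7 and lends 9047·0.9330^8 ≈ 5194.6673 billion.

5195 billion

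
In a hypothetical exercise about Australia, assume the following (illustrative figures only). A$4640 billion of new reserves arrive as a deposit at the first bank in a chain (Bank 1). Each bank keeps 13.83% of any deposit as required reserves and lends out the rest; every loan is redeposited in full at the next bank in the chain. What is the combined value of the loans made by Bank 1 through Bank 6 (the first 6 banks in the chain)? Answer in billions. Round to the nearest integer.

Bank i lends (1 − rr)^i of the original deposit: Bank 1 lends 4640·0.8617 = 3998.2880, Bank 2 lends 4640·0.8617² ≈ 3445.3248, and so on.
Summing a geometric series: total = 4640·[0.8617·(1 − 0.8617^6) / (1 − 0.8617)] ≈ 17074.7029 billion.

A$17075 billion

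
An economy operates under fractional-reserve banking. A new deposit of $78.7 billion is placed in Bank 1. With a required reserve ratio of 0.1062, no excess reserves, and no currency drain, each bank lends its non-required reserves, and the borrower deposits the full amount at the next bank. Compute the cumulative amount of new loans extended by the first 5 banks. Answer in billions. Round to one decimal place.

$284.5 billion

Bank i lends (1 − rr)^i of the original deposit: Bank 1 lends 78.7·0.8938 ≈ 70.3421, Bank 2 lends 78.7·0.8938² ≈ 62.8717, and so on.
Summing a geometric series: total = 78.7·[0.8938·(1 − 0.8938^5) / (1 − 0.8938)] ≈ 284.5282 billion.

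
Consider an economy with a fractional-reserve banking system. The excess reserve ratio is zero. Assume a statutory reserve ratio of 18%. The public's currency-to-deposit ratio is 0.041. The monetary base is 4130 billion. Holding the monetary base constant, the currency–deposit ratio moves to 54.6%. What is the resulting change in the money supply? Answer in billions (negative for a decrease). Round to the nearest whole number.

-10659 billion

Initially m₁ = (1 + 0.041) / (0.18 + 0.041) ≈ 4.71041, so M₁ = 4.71041 × 4130 = 19453.9933 billion.
After the change m₂ = (1 + 0.546) / (0.18 + 0.546) ≈ 2.12948, so M₂ = 2.12948 × 4130 = 8794.7524 billion.
ΔM = M₂ − M₁ = 8794.7524 − 19453.9933 = -10659.2409 billion.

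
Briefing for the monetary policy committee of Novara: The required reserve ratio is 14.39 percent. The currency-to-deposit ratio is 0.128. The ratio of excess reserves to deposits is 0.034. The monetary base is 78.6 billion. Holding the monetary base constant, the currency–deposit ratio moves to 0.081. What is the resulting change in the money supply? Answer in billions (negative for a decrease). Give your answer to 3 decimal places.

Initially m₁ = (1 + 0.128) / (0.1439 + 0.034 + 0.128) ≈ 3.687480, so M₁ = 3.687480 × 78.6 ≈ 289.8359 billion.
After the change m₂ = (1 + 0.081) / (0.1439 + 0.034 + 0.081) ≈ 4.175357, so M₂ = 4.175357 × 78.6 ≈ 328.1831 billion.
ΔM = M₂ − M₁ = 328.1831 − 289.8359 = 38.3472 billion.

38.347 billion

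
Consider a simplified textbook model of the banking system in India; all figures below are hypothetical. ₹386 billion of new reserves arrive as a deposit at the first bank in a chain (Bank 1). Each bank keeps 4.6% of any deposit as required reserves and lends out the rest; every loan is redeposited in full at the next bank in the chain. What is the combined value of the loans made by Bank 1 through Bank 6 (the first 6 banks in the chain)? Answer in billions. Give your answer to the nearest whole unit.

Bank i lends (1 − rr)^i of the original deposit: Bank 1 lends 386·0.9540 = 368.2440, Bank 2 lends 386·0.9540² ≈ 351.3048, and so on.
Summing a geometric series: total = 386·[0.9540·(1 − 0.9540^6) / (1 − 0.9540)] ≈ 1970.4319 billion.

₹1970 billion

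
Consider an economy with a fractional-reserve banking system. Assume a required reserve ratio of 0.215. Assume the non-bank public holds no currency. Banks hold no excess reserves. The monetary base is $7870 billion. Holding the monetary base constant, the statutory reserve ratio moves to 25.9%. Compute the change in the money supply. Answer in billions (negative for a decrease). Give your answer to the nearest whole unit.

Initially m₁ = 1 / (0.215) ≈ 4.65116, so M₁ = 4.65116 × 7870 = 36604.6292 billion.
After the change m₂ = 1 / (0.259) ≈ 3.86100, so M₂ = 3.86100 × 7870 = 30386.07 billion.
ΔM = M₂ − M₁ = 30386.07 − 36604.6292 = -6218.5592 billion.

-6219 billion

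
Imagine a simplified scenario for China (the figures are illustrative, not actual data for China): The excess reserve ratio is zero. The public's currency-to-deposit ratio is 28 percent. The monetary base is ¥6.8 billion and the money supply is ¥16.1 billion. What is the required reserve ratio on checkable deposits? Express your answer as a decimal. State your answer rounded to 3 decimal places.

0.261

Using m = M/MB = 16.1/6.8 ≈ 2.367647. Since m = (1 + c)/(c + rr + e), the denominator satisfies c + rr + e = (1 + c)/m = (1 + 0.28) / 2.367647 ≈ 0.540621.
With c = 0.28 and e = 0, the required reserve ratio on checkable deposits is 0.540621 − 0.28 − 0 = 0.260621.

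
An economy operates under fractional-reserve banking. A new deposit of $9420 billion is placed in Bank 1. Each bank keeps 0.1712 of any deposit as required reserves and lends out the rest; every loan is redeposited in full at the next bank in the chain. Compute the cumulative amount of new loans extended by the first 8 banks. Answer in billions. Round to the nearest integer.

$35450 billion

Bank i lends (1 − rr)^i of the original deposit: Bank 1 lends 9420·0.8288 = 7807.2960, Bank 2 lends 9420·0.8288² ≈ 6470.6869, and so on.
Summing a geometric series: total = 9420·[0.8288·(1 − 0.8288^8) / (1 − 0.8288)] ≈ 35450.3542 billion.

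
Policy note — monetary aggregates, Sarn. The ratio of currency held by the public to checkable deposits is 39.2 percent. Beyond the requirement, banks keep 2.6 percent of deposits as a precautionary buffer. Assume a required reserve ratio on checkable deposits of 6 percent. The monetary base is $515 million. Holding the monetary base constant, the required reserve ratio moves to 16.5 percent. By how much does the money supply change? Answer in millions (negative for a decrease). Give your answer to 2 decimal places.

Initially m₁ = (1 + 0.392) / (0.06 + 0.026 + 0.392) ≈ 2.912134, so M₁ = 2.912134 × 515 ≈ 1499.749 million.
After the change m₂ = (1 + 0.392) / (0.165 + 0.026 + 0.392) ≈ 2.387650, so M₂ = 2.387650 × 515 ≈ 1229.6397 million.
ΔM = M₂ − M₁ = 1229.6397 − 1499.749 = -270.1093 million.

-270.11 million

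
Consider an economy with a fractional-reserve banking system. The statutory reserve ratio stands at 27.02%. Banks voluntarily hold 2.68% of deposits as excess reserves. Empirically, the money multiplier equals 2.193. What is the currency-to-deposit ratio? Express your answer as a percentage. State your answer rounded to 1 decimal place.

29.2%

Using m = 2.193. From m = (1 + c)/(c + rr + e), rearranging gives 1 + c = m·(c + rr + e), so c·(1 − m) = m·(rr + e) − 1.
Hence c = [m·(rr + e) − 1]/(1 − m) = [2.193 × (0.2702 + 0.0268) − 1] / (1 − 2.193) ≈ 0.292271.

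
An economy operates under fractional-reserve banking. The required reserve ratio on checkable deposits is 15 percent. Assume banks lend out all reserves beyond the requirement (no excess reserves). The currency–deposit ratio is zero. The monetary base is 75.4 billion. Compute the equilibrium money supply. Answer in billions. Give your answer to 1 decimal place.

With no currency drain or excess reserves, the money multiplier is m = 1/rr = 1/0.15 ≈ 6.6667.
Money supply M = m × MB = 6.6667 × 75.4 ≈ 502.6692 billion.

502.7 billion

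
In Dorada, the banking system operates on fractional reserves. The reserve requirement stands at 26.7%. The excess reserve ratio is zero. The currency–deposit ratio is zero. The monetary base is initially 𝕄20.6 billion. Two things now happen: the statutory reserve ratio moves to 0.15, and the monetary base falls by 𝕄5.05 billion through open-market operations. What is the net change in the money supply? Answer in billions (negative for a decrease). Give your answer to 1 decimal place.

Before: m₁ = 1 / (0.267) ≈ 3.7453, MB₁ = 20.6, so M₁ = 3.7453 × 20.6 ≈ 77.1532 billion.
After: m₂ = 1 / (0.15) ≈ 6.6667, MB₂ = 20.6 − 5.05 = 15.55, so M₂ = 6.6667 × 15.55 ≈ 103.6672 billion.
ΔM = M₂ − M₁ = 103.6672 − 77.1532 = 26.514 billion.

𝕄26.5 billion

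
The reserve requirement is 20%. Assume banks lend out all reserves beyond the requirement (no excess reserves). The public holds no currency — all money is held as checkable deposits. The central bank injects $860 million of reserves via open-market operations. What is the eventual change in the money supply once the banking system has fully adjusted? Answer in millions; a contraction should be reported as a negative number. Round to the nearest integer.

$4300 million

The simple money multiplier is m = 1/rr = 1/0.2 = 5.
An open-market purchase increases the monetary base by 860 million, so ΔM = m × ΔMB = 5 × 860 = 4300 million.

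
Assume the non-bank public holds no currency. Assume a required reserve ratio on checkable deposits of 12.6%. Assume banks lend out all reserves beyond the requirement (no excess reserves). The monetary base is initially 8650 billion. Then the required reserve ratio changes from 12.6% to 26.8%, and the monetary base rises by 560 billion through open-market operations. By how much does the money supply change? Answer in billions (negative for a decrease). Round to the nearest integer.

-34285 billion

Before: m₁ = 1 / (0.126) ≈ 7.93651, MB₁ = 8650, so M₁ = 7.93651 × 8650 = 68650.8115 billion.
After: m₂ = 1 / (0.268) ≈ 3.73134, MB₂ = 8650 + 560 = 9210, so M₂ = 3.73134 × 9210 = 34365.6414 billion.
ΔM = M₂ − M₁ = 34365.6414 − 68650.8115 = -34285.1701 billion.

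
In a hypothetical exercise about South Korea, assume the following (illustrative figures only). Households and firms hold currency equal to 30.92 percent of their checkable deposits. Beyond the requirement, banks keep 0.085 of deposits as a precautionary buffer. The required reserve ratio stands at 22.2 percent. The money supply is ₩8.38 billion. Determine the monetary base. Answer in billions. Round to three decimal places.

₩3.944 billion

The money multiplier is m = (1 + c) / (rr + e + c) = (1 + 0.3092) / (0.222 + 0.085 + 0.3092) ≈ 2.12463.
MB = M / m = 8.38 / 2.12463 ≈ 3.9442 billion.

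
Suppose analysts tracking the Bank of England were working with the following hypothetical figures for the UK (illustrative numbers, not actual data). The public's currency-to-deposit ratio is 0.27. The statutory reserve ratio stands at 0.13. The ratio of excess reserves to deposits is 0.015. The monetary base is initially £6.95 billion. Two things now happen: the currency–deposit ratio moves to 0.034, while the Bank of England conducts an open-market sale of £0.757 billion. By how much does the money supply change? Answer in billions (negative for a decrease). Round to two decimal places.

£14.51 billion

Before: m₁ = (1 + 0.27) / (0.13 + 0.015 + 0.27) ≈ 3.0602, MB₁ = 6.95, so M₁ = 3.0602 × 6.95 ≈ 21.2684 billion.
After: m₂ = (1 + 0.034) / (0.13 + 0.015 + 0.034) ≈ 5.7765, MB₂ = 6.95 − 0.757 = 6.193, so M₂ = 5.7765 × 6.193 ≈ 35.7739 billion.
ΔM = M₂ − M₁ = 35.7739 − 21.2684 = 14.5055 billion.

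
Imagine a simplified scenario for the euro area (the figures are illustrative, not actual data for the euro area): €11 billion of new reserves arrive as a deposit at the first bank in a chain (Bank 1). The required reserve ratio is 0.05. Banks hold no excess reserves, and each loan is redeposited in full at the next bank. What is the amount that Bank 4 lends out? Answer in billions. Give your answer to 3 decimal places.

Each bank lends a fraction (1 − rr) = 0.9500 of the deposit it receives, so Bank 4 receives 11·0.9500^3 and lends 11·0.9500^4 ≈ 8.9596 billion.

€8.960 billion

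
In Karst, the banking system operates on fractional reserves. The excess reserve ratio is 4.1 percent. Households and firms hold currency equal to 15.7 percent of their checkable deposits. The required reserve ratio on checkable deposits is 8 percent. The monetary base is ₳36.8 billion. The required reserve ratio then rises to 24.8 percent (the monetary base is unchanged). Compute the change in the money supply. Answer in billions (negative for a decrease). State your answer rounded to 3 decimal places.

-57.691 billion

Initially m₁ = (1 + 0.157) / (0.08 + 0.041 + 0.157) ≈ 4.161871, so M₁ = 4.161871 × 36.8 ≈ 153.1569 billion.
After the change m₂ = (1 + 0.157) / (0.248 + 0.041 + 0.157) ≈ 2.594170, so M₂ = 2.594170 × 36.8 ≈ 95.4655 billion.
ΔM = M₂ − M₁ = 95.4655 − 153.1569 = -57.6914 billion.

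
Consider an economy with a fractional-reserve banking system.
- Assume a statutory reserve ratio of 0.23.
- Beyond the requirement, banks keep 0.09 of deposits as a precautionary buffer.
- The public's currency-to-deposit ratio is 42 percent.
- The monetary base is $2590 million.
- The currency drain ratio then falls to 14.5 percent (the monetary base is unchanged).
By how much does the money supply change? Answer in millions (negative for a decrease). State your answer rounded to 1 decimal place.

Initially m₁ = (1 + 0.42) / (0.23 + 0.09 + 0.42) ≈ 1.918919, so M₁ = 1.918919 × 2590 ≈ 4970.0002 million.
After the change m₂ = (1 + 0.145) / (0.23 + 0.09 + 0.145) ≈ 2.462366, so M₂ = 2.462366 × 2590 ≈ 6377.5279 million.
ΔM = M₂ − M₁ = 6377.5279 − 4970.0002 = 1407.5277 million.

$1407.5 million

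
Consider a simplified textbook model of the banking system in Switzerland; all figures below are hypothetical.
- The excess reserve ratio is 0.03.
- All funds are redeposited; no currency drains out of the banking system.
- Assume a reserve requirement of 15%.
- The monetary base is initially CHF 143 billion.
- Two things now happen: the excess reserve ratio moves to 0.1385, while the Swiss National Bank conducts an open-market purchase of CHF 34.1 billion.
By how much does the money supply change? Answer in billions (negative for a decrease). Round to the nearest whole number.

-181 billion

Before: m₁ = 1 / (0.15 + 0.03) ≈ 5.5556, MB₁ = 143, so M₁ = 5.5556 × 143 = 794.4508 billion.
After: m₂ = 1 / (0.15 + 0.1385) ≈ 3.4662, MB₂ = 143 + 34.1 = 177.1, so M₂ = 3.4662 × 177.1 ≈ 613.864 billion.
ΔM = M₂ − M₁ = 613.864 − 794.4508 = -180.5868 billion.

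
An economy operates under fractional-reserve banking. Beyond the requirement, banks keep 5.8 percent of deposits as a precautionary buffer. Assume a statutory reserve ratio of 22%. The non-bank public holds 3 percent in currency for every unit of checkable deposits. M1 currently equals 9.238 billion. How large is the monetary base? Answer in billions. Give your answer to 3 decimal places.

The money multiplier is m = (1 + c) / (rr + e + c) = (1 + 0.03) / (0.22 + 0.058 + 0.03) ≈ 3.34416.
MB = M / m = 9.238 / 3.34416 ≈ 2.7624 billion.

2.762 billion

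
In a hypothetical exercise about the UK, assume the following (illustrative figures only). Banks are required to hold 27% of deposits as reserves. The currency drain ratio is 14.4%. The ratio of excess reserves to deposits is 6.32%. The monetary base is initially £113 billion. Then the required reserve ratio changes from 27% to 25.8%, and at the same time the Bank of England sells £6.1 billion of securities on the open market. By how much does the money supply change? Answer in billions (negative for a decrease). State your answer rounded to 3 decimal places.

-8.013 billion

Before: m₁ = (1 + 0.144) / (0.27 + 0.0632 + 0.144) ≈ 2.3973177, MB₁ = 113, so M₁ = 2.3973177 × 113 ≈ 270.8969 billion.
After: m₂ = (1 + 0.144) / (0.258 + 0.0632 + 0.144) ≈ 2.4591574, MB₂ = 113 − 6.1 = 106.9, so M₂ = 2.4591574 × 106.9 ≈ 262.8839 billion.
ΔM = M₂ − M₁ = 262.8839 − 270.8969 = -8.013 billion.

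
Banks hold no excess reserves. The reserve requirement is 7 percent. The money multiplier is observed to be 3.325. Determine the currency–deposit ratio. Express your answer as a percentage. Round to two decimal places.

Using m = 3.325. From m = (1 + c)/(c + rr + e), rearranging gives 1 + c = m·(c + rr + e), so c·(1 − m) = m·(rr + e) − 1.
Hence c = [m·(rr + e) − 1]/(1 − m) = [3.325 × (0.07 + 0) − 1] / (1 − 3.325) = 0.330000.

33.00%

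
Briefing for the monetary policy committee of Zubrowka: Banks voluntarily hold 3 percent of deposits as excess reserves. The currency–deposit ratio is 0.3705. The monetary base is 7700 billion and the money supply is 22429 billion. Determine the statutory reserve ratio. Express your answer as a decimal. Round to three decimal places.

0.070

Using m = M/MB = 22429/7700 ≈ 2.912857. Since m = (1 + c)/(c + rr + e), the denominator satisfies c + rr + e = (1 + c)/m = (1 + 0.3705) / 2.912857 ≈ 0.470500.
With c = 0.3705 and e = 0.03, the statutory reserve ratio is 0.470500 − 0.3705 − 0.03 = 0.07.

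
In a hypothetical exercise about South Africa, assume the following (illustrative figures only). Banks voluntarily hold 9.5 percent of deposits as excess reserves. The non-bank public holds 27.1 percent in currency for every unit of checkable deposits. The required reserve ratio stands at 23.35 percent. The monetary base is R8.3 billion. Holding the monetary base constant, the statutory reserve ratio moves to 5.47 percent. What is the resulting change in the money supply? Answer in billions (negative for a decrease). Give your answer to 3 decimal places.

R7.479 billion

Initially m₁ = (1 + 0.271) / (0.2335 + 0.095 + 0.271) ≈ 2.12010, so M₁ = 2.12010 × 8.3 ≈ 17.5968 billion.
After the change m₂ = (1 + 0.271) / (0.0547 + 0.095 + 0.271) ≈ 3.02116, so M₂ = 3.02116 × 8.3 ≈ 25.0756 billion.
ΔM = M₂ − M₁ = 25.0756 − 17.5968 = 7.4788 billion.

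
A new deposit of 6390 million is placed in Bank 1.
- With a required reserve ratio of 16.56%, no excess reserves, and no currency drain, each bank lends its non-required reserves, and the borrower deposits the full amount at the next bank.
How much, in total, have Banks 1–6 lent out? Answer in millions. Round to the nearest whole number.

Bank i lends (1 − rr)^i of the original deposit: Bank 1 lends 6390·0.8344 = 5331.8160, Bank 2 lends 6390·0.8344² ≈ 4448.8673, and so on.
Summing a geometric series: total = 6390·[0.8344·(1 − 0.8344^6) / (1 − 0.8344)] ≈ 21331.1844 million.

21331 million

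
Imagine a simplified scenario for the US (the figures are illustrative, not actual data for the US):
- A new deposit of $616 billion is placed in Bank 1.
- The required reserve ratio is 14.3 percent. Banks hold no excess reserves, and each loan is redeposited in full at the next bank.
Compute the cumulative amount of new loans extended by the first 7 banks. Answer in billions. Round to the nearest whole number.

Bank i lends (1 − rr)^i of the original deposit: Bank 1 lends 616·0.8570 = 527.9120, Bank 2 lends 616·0.8570² ≈ 452.4206, and so on.
Summing a geometric series: total = 616·[0.8570·(1 − 0.8570^7) / (1 − 0.8570)] ≈ 2438.2878 billion.

$2438 billion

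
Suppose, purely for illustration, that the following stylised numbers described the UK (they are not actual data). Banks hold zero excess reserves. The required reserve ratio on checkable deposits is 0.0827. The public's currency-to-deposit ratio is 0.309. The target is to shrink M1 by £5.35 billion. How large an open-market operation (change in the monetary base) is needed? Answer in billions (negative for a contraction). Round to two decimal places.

-1.60 billion

The money multiplier is m = (1 + c) / (rr + c) = (1 + 0.309) / (0.0827 + 0.309) ≈ 3.3418.
ΔMB = ΔM / m = (−5.35) / 3.3418 ≈ -1.6009 billion.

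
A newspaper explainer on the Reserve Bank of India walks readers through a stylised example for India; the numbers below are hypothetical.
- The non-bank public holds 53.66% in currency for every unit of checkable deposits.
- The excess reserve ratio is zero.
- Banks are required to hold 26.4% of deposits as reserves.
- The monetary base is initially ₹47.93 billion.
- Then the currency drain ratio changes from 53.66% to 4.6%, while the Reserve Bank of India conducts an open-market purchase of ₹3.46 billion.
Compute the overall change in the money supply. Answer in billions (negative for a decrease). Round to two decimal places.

Before: m₁ = (1 + 0.5366) / (0.264 + 0.5366) ≈ 1.91931, MB₁ = 47.93, so M₁ = 1.91931 × 47.93 ≈ 91.9925 billion.
After: m₂ = (1 + 0.046) / (0.264 + 0.046) ≈ 3.37419, MB₂ = 47.93 + 3.46 = 51.39, so M₂ = 3.37419 × 51.39 ≈ 173.3996 billion.
ΔM = M₂ − M₁ = 173.3996 − 91.9925 = 81.4071 billion.

₹81.41 billion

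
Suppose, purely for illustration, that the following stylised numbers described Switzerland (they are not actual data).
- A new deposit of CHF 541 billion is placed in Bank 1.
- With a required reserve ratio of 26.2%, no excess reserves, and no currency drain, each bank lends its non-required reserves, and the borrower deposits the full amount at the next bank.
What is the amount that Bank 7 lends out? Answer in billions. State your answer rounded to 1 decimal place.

CHF 64.5 billion

Each bank lends a fraction (1 − rr) = 0.7380 of the deposit it receives, so Bank 7 receives 541·0.7380^6 and lends 541·0.7380^7 ≈ 64.5048 billion.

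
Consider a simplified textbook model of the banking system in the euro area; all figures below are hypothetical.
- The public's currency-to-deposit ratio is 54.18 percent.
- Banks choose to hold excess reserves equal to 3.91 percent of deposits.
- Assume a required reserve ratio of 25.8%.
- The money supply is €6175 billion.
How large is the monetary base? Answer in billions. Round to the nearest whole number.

The money multiplier is m = (1 + c) / (rr + e + c) = (1 + 0.5418) / (0.258 + 0.0391 + 0.5418) ≈ 1.83788.
MB = M / m = 6175 / 1.83788 ≈ 3359.8494 billion.

€3360 billion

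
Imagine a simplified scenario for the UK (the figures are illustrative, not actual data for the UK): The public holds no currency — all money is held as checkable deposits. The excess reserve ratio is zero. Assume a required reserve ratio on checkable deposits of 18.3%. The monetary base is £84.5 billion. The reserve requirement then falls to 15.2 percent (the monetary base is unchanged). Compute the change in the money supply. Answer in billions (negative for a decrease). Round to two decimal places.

Initially m₁ = 1 / (0.183) ≈ 5.46448, so M₁ = 5.46448 × 84.5 ≈ 461.7486 billion.
After the change m₂ = 1 / (0.152) ≈ 6.57895, so M₂ = 6.57895 × 84.5 ≈ 555.9213 billion.
ΔM = M₂ − M₁ = 555.9213 − 461.7486 = 94.1727 billion.

£94.17 billion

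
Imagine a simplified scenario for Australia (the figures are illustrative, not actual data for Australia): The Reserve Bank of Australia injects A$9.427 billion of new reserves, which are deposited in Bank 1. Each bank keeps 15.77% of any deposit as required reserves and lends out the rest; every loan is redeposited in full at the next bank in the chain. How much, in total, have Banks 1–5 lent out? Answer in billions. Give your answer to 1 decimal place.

Bank i lends (1 − rr)^i of the original deposit: Bank 1 lends 9.427·0.8423 ≈ 7.9404, Bank 2 lends 9.427·0.8423² ≈ 6.6882, and so on.
Summing a geometric series: total = 9.427·[0.8423·(1 − 0.8423^5) / (1 − 0.8423)] ≈ 29.0038 billion.

A$29.0 billion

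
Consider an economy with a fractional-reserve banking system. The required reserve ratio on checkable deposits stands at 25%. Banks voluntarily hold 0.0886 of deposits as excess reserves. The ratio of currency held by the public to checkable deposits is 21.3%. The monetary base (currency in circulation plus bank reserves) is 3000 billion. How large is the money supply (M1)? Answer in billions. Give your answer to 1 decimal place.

6597.2 billion

The money multiplier is m = (1 + c) / (rr + e + c) = (1 + 0.213) / (0.25 + 0.0886 + 0.213) ≈ 2.199057.
So M = m × MB = 2.199057 × 3000 = 6597.171 billion.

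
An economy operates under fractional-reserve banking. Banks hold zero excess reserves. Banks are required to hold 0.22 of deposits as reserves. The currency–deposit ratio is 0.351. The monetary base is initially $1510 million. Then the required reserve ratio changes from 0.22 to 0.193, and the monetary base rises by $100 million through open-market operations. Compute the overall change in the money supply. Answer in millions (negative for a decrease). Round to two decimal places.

$425.67 million

Before: m₁ = (1 + 0.351) / (0.22 + 0.351) ≈ 2.3660245, MB₁ = 1510, so M₁ = 2.3660245 × 1510 ≈ 3572.697 million.
After: m₂ = (1 + 0.351) / (0.193 + 0.351) ≈ 2.4834559, MB₂ = 1510 + 100 = 1610, so M₂ = 2.4834559 × 1610 ≈ 3998.364 million.
ΔM = M₂ − M₁ = 3998.364 − 3572.697 = 425.667 million.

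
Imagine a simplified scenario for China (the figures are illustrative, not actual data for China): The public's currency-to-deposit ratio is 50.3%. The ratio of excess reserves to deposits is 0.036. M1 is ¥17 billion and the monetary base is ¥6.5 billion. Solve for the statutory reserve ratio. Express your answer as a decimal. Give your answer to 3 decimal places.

Using m = M/MB = 17/6.5 ≈ 2.615385. Since m = (1 + c)/(c + rr + e), the denominator satisfies c + rr + e = (1 + c)/m = (1 + 0.503) / 2.615385 ≈ 0.574676.
With c = 0.503 and e = 0.036, the statutory reserve ratio is 0.574676 − 0.503 − 0.036 = 0.035676.

0.036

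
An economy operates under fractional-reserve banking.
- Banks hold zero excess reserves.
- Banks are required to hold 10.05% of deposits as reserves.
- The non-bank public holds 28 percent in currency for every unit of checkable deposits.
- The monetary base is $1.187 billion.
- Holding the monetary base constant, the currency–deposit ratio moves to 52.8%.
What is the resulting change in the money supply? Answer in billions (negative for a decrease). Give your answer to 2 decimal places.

Initially m₁ = (1 + 0.28) / (0.1005 + 0.28) ≈ 3.3640, so M₁ = 3.3640 × 1.187 ≈ 3.9931 billion.
After the change m₂ = (1 + 0.528) / (0.1005 + 0.528) ≈ 2.4312, so M₂ = 2.4312 × 1.187 ≈ 2.8858 billion.
ΔM = M₂ − M₁ = 2.8858 − 3.9931 = -1.1073 billion.

-1.11 billion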